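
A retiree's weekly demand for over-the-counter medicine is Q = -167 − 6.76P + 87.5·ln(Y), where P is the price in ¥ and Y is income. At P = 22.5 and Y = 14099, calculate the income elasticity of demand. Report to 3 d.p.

At P = 22.5, Y = 14099: Q = 516.863.
Holding P constant, ∂Q/∂Y = 87.5/Y = 0.00620611.
η_Y = (∂Q/∂Y)·(Y/Q) = 0.00620611 × (14099/516.863) = 0.169.

0.169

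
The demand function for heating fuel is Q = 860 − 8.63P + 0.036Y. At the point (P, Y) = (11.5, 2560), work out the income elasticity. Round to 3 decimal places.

0.108

At P = 11.5, Y = 2560: Q = 852.915.
Holding P constant, ∂Q/∂Y = 0.036.
η_Y = (∂Q/∂Y)·(Y/Q) = 0.036 × (2560/852.915) = 0.108.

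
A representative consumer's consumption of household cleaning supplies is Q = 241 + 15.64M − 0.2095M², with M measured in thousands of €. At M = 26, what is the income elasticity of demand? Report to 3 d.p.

At M = 26: Q = 506.0180.
dQ/dM = 15.64 − 0.419M = 4.74600.
η = (dQ/dM)·(M/Q) = 4.74600 × (26/506.0180) = 0.244.

0.244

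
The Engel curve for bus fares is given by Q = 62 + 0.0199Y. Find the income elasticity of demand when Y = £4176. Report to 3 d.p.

At Y = 4176: Q = 145.102.
dQ/dY = 0.0199.
η = (dQ/dY)·(Y/Q) = 0.0199 × (4176/145.102) = 0.573.

0.573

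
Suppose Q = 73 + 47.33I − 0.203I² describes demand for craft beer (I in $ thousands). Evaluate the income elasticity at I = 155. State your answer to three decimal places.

-0.955

At I = 155: Q = 2532.0750.
dQ/dI = 47.33 − 0.406I = -15.60000.
η = (dQ/dI)·(I/Q) = -15.60000 × (155/2532.0750) = -0.955.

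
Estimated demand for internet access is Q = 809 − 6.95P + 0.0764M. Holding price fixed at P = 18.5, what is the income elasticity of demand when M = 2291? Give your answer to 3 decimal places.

0.205

At P = 18.5, M = 2291: Q = 855.457.
Holding P constant, ∂Q/∂M = 0.0764.
η_M = (∂Q/∂M)·(M/Q) = 0.0764 × (2291/855.457) = 0.205.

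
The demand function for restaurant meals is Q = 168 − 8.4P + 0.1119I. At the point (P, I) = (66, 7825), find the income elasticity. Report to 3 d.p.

1.790

At P = 66, I = 7825: Q = 489.218.
Holding P constant, ∂Q/∂I = 0.1119.
η_I = (∂Q/∂I)·(I/Q) = 0.1119 × (7825/489.218) = 1.790.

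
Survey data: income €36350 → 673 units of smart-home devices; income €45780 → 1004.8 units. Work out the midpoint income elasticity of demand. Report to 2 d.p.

1.72

ΔQ = 1004.8 − 673 = 331.8; midpoint Q̄ = (673 + 1004.8)/2 = 838.9.
ΔI = 45780 − 36350 = 9430; midpoint Ī = (36350 + 45780)/2 = 41065.
η = (ΔQ/Q̄) ÷ (ΔI/Ī) = (331.8/838.9) ÷ (9430/41065) = 1.72.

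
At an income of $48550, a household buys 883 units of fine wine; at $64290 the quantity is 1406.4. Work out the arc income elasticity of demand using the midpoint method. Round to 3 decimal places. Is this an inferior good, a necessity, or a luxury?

ΔQ = 1406.4 − 883 = 523.4; midpoint Q̄ = (883 + 1406.4)/2 = 1144.7.
ΔI = 64290 − 48550 = 15740; midpoint Ī = (48550 + 64290)/2 = 56420.
η = (ΔQ/Q̄) ÷ (ΔI/Ī) = (523.4/1144.7) ÷ (15740/56420) = 1.639.
η > 1 ⇒ luxury.

1.639 (luxury)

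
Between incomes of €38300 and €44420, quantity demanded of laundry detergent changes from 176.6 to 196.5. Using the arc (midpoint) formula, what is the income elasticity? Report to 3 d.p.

ΔQ = 196.5 − 176.6 = 19.9; midpoint Q̄ = (176.6 + 196.5)/2 = 186.55.
ΔI = 44420 − 38300 = 6120; midpoint Ī = (38300 + 44420)/2 = 41360.
η = (ΔQ/Q̄) ÷ (ΔI/Ī) = (19.9/186.55) ÷ (6120/41360) = 0.721.

0.721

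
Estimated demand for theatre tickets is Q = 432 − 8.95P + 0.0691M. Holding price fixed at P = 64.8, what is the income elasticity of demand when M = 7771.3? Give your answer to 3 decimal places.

At P = 64.8, M = 7771.3: Q = 389.037.
Holding P constant, ∂Q/∂M = 0.0691.
η_M = (∂Q/∂M)·(M/Q) = 0.0691 × (7771.3/389.037) = 1.380.

1.380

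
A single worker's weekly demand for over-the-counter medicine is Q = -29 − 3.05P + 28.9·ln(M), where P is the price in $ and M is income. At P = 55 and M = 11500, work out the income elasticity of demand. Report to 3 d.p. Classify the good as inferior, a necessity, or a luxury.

0.393 (necessity)

At P = 55, M = 11500: Q = 73.468.
Holding P constant, ∂Q/∂M = 28.9/M = 0.00251304.
η_M = (∂Q/∂M)·(M/Q) = 0.00251304 × (11500/73.468) = 0.393.
Since 0 < η < 1, this is a necessity.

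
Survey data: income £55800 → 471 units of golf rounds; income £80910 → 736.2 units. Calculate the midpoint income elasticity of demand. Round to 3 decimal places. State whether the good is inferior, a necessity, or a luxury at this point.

1.196 (luxury)

ΔQ = 736.2 − 471 = 265.2; midpoint Q̄ = (471 + 736.2)/2 = 603.6.
ΔI = 80910 − 55800 = 25110; midpoint Ī = (55800 + 80910)/2 = 68355.
η = (ΔQ/Q̄) ÷ (ΔI/Ī) = (265.2/603.6) ÷ (25110/68355) = 1.196.
η > 1 ⇒ luxury.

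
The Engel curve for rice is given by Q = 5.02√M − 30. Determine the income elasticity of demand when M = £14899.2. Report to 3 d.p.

At M = 14899.2: Q = 582.753.
dQ/dM = 5.02/(2√M) = 0.0205633 at this income.
η = (dQ/dM)·(M/Q) = 0.0205633 × (14899.2/582.753) = 0.526.

0.526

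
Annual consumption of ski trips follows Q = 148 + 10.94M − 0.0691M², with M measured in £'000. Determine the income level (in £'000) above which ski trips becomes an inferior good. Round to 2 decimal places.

dQ/dM = 10.94 − 0.1382M.
The good is inferior where dQ/dM < 0. Setting dQ/dM = 0 gives M = 10.94 / 0.1382 = 79.16.

79.16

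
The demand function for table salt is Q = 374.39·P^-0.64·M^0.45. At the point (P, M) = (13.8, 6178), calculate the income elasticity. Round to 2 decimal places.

0.45

For a multiplicative demand Q = A·P^α·M^β, the income elasticity is β everywhere.
Here β = 0.45, so η = 0.45.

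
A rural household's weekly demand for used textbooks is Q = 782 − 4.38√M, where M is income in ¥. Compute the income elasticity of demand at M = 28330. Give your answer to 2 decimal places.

At M = 28330: Q = 44.780.
dQ/dM = -4.38/(2√M) = -0.0130113 at this income.
η = (dQ/dM)·(M/Q) = -0.0130113 × (28330/44.780) = -8.23.

-8.23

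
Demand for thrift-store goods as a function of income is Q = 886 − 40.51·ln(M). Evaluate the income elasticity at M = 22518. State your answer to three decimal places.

At M = 22518: Q = 480.006.
dQ/dM = -40.51/M = -0.00179901 at this income.
η = (dQ/dM)·(M/Q) = -0.00179901 × (22518/480.006) = -0.084.

-0.084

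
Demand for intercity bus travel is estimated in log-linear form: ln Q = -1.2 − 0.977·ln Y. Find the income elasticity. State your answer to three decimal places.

In a log-linear demand, the coefficient on ln Y is the income elasticity.
So η = -0.977.

-0.977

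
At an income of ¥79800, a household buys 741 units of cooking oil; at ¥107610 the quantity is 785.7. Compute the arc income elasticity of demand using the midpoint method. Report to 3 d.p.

0.197

ΔQ = 785.7 − 741 = 44.7; midpoint Q̄ = (741 + 785.7)/2 = 763.35.
ΔI = 107610 − 79800 = 27810; midpoint Ī = (79800 + 107610)/2 = 93705.
η = (ΔQ/Q̄) ÷ (ΔI/Ī) = (44.7/763.35) ÷ (27810/93705) = 0.197.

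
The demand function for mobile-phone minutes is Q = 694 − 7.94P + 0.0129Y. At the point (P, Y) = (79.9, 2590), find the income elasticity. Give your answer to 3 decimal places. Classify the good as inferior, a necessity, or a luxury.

0.359 (necessity)

At P = 79.9, Y = 2590: Q = 93.005.
Holding P constant, ∂Q/∂Y = 0.0129.
η_Y = (∂Q/∂Y)·(Y/Q) = 0.0129 × (2590/93.005) = 0.359.
Since 0 < η < 1, this is a necessity.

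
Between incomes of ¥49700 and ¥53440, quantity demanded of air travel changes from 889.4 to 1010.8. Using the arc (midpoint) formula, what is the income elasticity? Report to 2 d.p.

1.76

ΔQ = 1010.8 − 889.4 = 121.4; midpoint Q̄ = (889.4 + 1010.8)/2 = 950.1.
ΔI = 53440 − 49700 = 3740; midpoint Ī = (49700 + 53440)/2 = 51570.
η = (ΔQ/Q̄) ÷ (ΔI/Ī) = (121.4/950.1) ÷ (3740/51570) = 1.76.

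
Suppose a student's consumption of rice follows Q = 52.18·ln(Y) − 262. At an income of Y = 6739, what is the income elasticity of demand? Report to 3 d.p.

0.264

At Y = 6739: Q = 198.001.
dQ/dY = 52.18/Y = 0.00774299 at this income.
η = (dQ/dY)·(Y/Q) = 0.00774299 × (6739/198.001) = 0.264.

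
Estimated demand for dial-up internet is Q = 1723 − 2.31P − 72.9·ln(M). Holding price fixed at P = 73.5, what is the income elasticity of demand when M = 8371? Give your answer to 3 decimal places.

-0.081

At P = 73.5, M = 8371: Q = 894.744.
Holding P constant, ∂Q/∂M = -72.9/M = -0.00870864.
η_M = (∂Q/∂M)·(M/Q) = -0.00870864 × (8371/894.744) = -0.081.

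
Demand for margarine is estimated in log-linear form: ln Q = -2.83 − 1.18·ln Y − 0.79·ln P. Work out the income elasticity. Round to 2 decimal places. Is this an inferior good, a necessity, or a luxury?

-1.18 (inferior good)

In a log-linear demand, the coefficient on ln Y is the income elasticity.
So η = -1.18.
η < 0 ⇒ inferior good.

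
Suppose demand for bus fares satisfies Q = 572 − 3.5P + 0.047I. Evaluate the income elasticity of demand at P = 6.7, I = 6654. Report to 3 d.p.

At P = 6.7, I = 6654: Q = 861.288.
Holding P constant, ∂Q/∂I = 0.047.
η_I = (∂Q/∂I)·(I/Q) = 0.047 × (6654/861.288) = 0.363.

0.363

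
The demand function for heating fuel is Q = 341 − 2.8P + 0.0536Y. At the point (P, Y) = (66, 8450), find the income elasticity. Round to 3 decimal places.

0.744

At P = 66, Y = 8450: Q = 609.120.
Holding P constant, ∂Q/∂Y = 0.0536.
η_Y = (∂Q/∂Y)·(Y/Q) = 0.0536 × (8450/609.120) = 0.744.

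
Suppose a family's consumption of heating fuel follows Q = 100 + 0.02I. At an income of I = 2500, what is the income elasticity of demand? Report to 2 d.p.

0.33

At I = 2500: Q = 150.000.
dQ/dI = 0.02.
η = (dQ/dI)·(I/Q) = 0.02 × (2500/150.000) = 0.33.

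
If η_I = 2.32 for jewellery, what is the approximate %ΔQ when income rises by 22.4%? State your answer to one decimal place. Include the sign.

52.0%

%ΔQ ≈ η × %ΔI = 2.32 × 22.4% = 52.0%.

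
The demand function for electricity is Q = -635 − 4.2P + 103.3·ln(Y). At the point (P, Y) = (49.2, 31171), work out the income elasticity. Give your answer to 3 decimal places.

0.455

At P = 49.2, Y = 31171: Q = 227.230.
Holding P constant, ∂Q/∂Y = 103.3/Y = 0.00331398.
η_Y = (∂Q/∂Y)·(Y/Q) = 0.00331398 × (31171/227.230) = 0.455.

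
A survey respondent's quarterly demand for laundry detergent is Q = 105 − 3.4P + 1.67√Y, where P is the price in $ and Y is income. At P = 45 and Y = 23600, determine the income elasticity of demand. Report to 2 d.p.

At P = 45, Y = 23600: Q = 208.550.
Holding P constant, ∂Q/∂Y = 1.67/(2√Y) = 0.00543539.
η_Y = (∂Q/∂Y)·(Y/Q) = 0.00543539 × (23600/208.550) = 0.62.

0.62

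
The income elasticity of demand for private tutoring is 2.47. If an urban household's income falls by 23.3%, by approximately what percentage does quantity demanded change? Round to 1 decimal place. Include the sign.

%ΔQ ≈ η × %ΔI = 2.47 × (-23.3%) = -57.6%.

-57.6%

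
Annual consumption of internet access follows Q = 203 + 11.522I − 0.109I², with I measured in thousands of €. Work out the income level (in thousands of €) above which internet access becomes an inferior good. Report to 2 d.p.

dQ/dI = 11.522 − 0.218I.
The good is inferior where dQ/dI < 0. Setting dQ/dI = 0 gives I = 11.522 / 0.218 = 52.85.

52.85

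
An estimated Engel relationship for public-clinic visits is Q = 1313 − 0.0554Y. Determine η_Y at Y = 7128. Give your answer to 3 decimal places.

-0.430

At Y = 7128: Q = 918.109.
dQ/dY = −0.0554.
η = (dQ/dY)·(Y/Q) = -0.0554 × (7128/918.109) = -0.430.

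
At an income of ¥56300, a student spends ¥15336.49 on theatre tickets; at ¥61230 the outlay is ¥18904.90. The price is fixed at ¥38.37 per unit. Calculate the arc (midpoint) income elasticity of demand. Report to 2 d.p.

With a constant price, Q₁ = 15336.49/38.37 = 399.700 and Q₂ = 18904.90/38.37 = 492.700 (equivalently, work directly with expenditure since P cancels).
Midpoint %ΔQ = (18904.90 − 15336.49)/17120.70 = 0.20843; midpoint %ΔI = (61230 − 56300)/58765 = 0.08389.
η = 0.20843 / 0.08389 = 2.48.

2.48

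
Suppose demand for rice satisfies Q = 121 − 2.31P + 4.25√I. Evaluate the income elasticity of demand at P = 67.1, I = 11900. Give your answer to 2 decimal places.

At P = 67.1, I = 11900: Q = 429.619.
Holding P constant, ∂Q/∂I = 4.25/(2√I) = 0.0194798.
η_I = (∂Q/∂I)·(I/Q) = 0.0194798 × (11900/429.619) = 0.54.

0.54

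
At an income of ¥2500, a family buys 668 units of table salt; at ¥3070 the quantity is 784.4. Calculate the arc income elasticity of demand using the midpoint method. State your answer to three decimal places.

ΔQ = 784.4 − 668 = 116.4; midpoint Q̄ = (668 + 784.4)/2 = 726.2.
ΔI = 3070 − 2500 = 570; midpoint Ī = (2500 + 3070)/2 = 2785.
η = (ΔQ/Q̄) ÷ (ΔI/Ī) = (116.4/726.2) ÷ (570/2785) = 0.783.

0.783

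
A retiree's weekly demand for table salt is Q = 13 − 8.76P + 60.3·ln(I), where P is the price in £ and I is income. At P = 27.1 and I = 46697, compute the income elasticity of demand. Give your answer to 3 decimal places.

0.142

At P = 27.1, I = 46697: Q = 423.916.
Holding P constant, ∂Q/∂I = 60.3/I = 0.0012913.
η_I = (∂Q/∂I)·(I/Q) = 0.0012913 × (46697/423.916) = 0.142.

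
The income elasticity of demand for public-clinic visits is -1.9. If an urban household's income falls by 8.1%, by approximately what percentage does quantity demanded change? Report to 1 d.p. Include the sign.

%ΔQ ≈ η × %ΔI = -1.9 × (-8.1%) = 15.4%.

15.4%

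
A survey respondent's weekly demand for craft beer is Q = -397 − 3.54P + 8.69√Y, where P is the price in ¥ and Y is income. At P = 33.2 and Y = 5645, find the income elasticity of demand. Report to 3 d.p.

At P = 33.2, Y = 5645: Q = 138.380.
Holding P constant, ∂Q/∂Y = 8.69/(2√Y) = 0.0578306.
η_Y = (∂Q/∂Y)·(Y/Q) = 0.0578306 × (5645/138.380) = 2.359.

2.359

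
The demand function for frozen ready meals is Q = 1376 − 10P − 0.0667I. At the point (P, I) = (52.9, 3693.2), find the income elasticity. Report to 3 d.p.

At P = 52.9, I = 3693.2: Q = 600.664.
Holding P constant, ∂Q/∂I = −0.0667.
η_I = (∂Q/∂I)·(I/Q) = -0.0667 × (3693.2/600.664) = -0.410.

-0.410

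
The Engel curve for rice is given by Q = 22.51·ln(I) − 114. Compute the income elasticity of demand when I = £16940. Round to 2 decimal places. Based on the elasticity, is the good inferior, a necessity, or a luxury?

0.21 (necessity)

At I = 16940: Q = 105.190.
dQ/dI = 22.51/I = 0.00132881 at this income.
η = (dQ/dI)·(I/Q) = 0.00132881 × (16940/105.190) = 0.21.
Since 0 < η < 1, the good is a necessity.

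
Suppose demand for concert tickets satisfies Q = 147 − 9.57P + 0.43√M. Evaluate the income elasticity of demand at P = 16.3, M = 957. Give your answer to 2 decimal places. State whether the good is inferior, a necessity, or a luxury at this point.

1.54 (luxury)

At P = 16.3, M = 957: Q = 4.311.
Holding P constant, ∂Q/∂M = 0.43/(2√M) = 0.00694996.
η_M = (∂Q/∂M)·(M/Q) = 0.00694996 × (957/4.311) = 1.54.
Since η > 1, this is a luxury.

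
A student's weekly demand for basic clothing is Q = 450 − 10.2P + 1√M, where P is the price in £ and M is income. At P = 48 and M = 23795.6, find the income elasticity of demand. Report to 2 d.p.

At P = 48, M = 23795.6: Q = 114.658.
Holding P constant, ∂Q/∂M = 1/(2√M) = 0.00324132.
η_M = (∂Q/∂M)·(M/Q) = 0.00324132 × (23795.6/114.658) = 0.67.

0.67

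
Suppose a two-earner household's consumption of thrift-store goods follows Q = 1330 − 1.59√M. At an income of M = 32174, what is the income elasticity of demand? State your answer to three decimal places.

-0.136

At M = 32174: Q = 1044.800.
dQ/dM = -1.59/(2√M) = -0.00443215 at this income.
η = (dQ/dM)·(M/Q) = -0.00443215 × (32174/1044.800) = -0.136.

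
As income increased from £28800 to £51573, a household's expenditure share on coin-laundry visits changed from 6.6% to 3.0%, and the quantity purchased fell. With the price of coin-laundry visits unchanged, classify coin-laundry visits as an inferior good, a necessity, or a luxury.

Quantity demanded falls as income rises, so η < 0.

inferior good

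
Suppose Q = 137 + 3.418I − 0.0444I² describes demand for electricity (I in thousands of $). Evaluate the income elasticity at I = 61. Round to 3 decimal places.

At I = 61: Q = 180.2856.
dQ/dI = 3.418 − 0.0888I = -1.99880.
η = (dQ/dI)·(I/Q) = -1.99880 × (61/180.2856) = -0.676.

-0.676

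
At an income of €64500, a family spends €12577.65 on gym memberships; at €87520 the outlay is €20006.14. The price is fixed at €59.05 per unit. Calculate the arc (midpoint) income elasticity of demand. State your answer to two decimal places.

1.51

With a constant price, Q₁ = 12577.65/59.05 = 213.000 and Q₂ = 20006.14/59.05 = 338.800 (equivalently, work directly with expenditure since P cancels).
Midpoint %ΔQ = (20006.14 − 12577.65)/16291.90 = 0.45596; midpoint %ΔI = (87520 − 64500)/76010 = 0.30285.
η = 0.45596 / 0.30285 = 1.51.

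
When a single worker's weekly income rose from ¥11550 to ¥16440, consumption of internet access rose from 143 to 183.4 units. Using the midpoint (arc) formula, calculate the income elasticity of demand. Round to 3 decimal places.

ΔQ = 183.4 − 143 = 40.4; midpoint Q̄ = (143 + 183.4)/2 = 163.2.
ΔI = 16440 − 11550 = 4890; midpoint Ī = (11550 + 16440)/2 = 13995.
η = (ΔQ/Q̄) ÷ (ΔI/Ī) = (40.4/163.2) ÷ (4890/13995) = 0.708.

0.708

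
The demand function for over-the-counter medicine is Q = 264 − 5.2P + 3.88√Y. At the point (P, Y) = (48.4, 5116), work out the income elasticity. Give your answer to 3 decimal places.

At P = 48.4, Y = 5116: Q = 289.842.
Holding P constant, ∂Q/∂Y = 3.88/(2√Y) = 0.0271229.
η_Y = (∂Q/∂Y)·(Y/Q) = 0.0271229 × (5116/289.842) = 0.479.

0.479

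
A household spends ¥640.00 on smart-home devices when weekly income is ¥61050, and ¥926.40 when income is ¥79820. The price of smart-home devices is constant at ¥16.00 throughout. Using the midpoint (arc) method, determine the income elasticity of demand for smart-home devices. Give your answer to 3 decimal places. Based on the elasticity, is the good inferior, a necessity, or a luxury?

With a constant price, Q₁ = 640.00/16.00 = 40.000 and Q₂ = 926.40/16.00 = 57.900 (equivalently, work directly with expenditure since P cancels).
Midpoint %ΔQ = (926.40 − 640.00)/783.20 = 0.36568; midpoint %ΔI = (79820 − 61050)/70435 = 0.26649.
η = 0.36568 / 0.26649 = 1.372.
η > 1 ⇒ luxury.

1.372 (luxury)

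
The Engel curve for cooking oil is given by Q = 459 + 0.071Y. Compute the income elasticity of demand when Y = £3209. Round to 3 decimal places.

0.332

At Y = 3209: Q = 686.839.
dQ/dY = 0.071.
η = (dQ/dY)·(Y/Q) = 0.071 × (3209/686.839) = 0.332.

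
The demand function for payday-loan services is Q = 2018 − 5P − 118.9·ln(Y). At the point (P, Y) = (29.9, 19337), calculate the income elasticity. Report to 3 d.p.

At P = 29.9, Y = 19337: Q = 694.984.
Holding P constant, ∂Q/∂Y = -118.9/Y = -0.00614883.
η_Y = (∂Q/∂Y)·(Y/Q) = -0.00614883 × (19337/694.984) = -0.171.

-0.171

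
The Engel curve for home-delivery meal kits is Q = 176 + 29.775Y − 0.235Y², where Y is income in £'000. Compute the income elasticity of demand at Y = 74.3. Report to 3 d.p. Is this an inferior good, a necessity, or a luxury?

-0.350 (inferior good)

At Y = 74.3: Q = 1090.9673.
dQ/dY = 29.775 − 0.47Y = -5.14600.
η = (dQ/dY)·(Y/Q) = -5.14600 × (74.3/1090.9673) = -0.350.
η < 0 ⇒ inferior good.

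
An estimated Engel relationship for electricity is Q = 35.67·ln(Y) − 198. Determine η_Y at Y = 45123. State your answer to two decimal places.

0.19

At Y = 45123: Q = 184.281.
dQ/dY = 35.67/Y = 0.000790506 at this income.
η = (dQ/dY)·(Y/Q) = 0.000790506 × (45123/184.281) = 0.19.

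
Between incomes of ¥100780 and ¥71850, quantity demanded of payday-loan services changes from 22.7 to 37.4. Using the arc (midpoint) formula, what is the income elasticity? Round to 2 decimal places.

ΔQ = 37.4 − 22.7 = 14.7; midpoint Q̄ = (22.7 + 37.4)/2 = 30.05.
ΔI = 71850 − 100780 = -28930; midpoint Ī = (100780 + 71850)/2 = 86315.
η = (ΔQ/Q̄) ÷ (ΔI/Ī) = (14.7/30.05) ÷ (-28930/86315) = -1.46.

-1.46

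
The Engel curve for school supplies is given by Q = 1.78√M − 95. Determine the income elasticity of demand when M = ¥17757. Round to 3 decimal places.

0.834

At M = 17757: Q = 142.195.
dQ/dM = 1.78/(2√M) = 0.0066789 at this income.
η = (dQ/dM)·(M/Q) = 0.0066789 × (17757/142.195) = 0.834.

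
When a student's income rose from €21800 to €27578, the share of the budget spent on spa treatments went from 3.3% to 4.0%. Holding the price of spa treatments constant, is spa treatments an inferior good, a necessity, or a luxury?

luxury

The budget share rises as income rises, so η > 1.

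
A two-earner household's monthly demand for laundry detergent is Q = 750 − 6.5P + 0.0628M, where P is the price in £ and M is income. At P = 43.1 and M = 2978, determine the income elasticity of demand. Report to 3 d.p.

0.285

At P = 43.1, M = 2978: Q = 656.868.
Holding P constant, ∂Q/∂M = 0.0628.
η_M = (∂Q/∂M)·(M/Q) = 0.0628 × (2978/656.868) = 0.285.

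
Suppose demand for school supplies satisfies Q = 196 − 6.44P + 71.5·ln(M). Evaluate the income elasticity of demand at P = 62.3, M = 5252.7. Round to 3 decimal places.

At P = 62.3, M = 5252.7: Q = 407.293.
Holding P constant, ∂Q/∂M = 71.5/M = 0.013612.
η_M = (∂Q/∂M)·(M/Q) = 0.013612 × (5252.7/407.293) = 0.176.

0.176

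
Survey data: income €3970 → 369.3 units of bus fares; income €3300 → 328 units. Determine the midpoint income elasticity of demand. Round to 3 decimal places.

ΔQ = 328 − 369.3 = -41.3; midpoint Q̄ = (369.3 + 328)/2 = 348.65.
ΔI = 3300 − 3970 = -670; midpoint Ī = (3970 + 3300)/2 = 3635.
η = (ΔQ/Q̄) ÷ (ΔI/Ī) = (-41.3/348.65) ÷ (-670/3635) = 0.643.

0.643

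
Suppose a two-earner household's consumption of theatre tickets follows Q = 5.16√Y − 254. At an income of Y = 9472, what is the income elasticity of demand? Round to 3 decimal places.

1.012

At Y = 9472: Q = 248.193.
dQ/dY = 5.16/(2√Y) = 0.0265093 at this income.
η = (dQ/dY)·(Y/Q) = 0.0265093 × (9472/248.193) = 1.012.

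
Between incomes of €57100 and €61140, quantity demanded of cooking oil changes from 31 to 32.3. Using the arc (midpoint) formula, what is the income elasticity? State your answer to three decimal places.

0.601

ΔQ = 32.3 − 31 = 1.3; midpoint Q̄ = (31 + 32.3)/2 = 31.65.
ΔI = 61140 − 57100 = 4040; midpoint Ī = (57100 + 61140)/2 = 59120.
η = (ΔQ/Q̄) ÷ (ΔI/Ī) = (1.3/31.65) ÷ (4040/59120) = 0.601.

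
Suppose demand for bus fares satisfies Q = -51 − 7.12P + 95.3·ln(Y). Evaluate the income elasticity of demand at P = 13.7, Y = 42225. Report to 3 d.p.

0.110

At P = 13.7, Y = 42225: Q = 866.474.
Holding P constant, ∂Q/∂Y = 95.3/Y = 0.00225696.
η_Y = (∂Q/∂Y)·(Y/Q) = 0.00225696 × (42225/866.474) = 0.110.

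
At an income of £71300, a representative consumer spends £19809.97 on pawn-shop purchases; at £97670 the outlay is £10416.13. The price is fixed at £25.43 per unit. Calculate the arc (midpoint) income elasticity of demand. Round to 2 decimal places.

-1.99

With a constant price, Q₁ = 19809.97/25.43 = 779.000 and Q₂ = 10416.13/25.43 = 409.600 (equivalently, work directly with expenditure since P cancels).
Midpoint %ΔQ = (10416.13 − 19809.97)/15113.05 = -0.62157; midpoint %ΔI = (97670 − 71300)/84485 = 0.31213.
η = -0.62157 / 0.31213 = -1.99.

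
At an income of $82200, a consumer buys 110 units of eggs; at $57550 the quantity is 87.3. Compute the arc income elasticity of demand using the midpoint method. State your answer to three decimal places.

0.652

ΔQ = 87.3 − 110 = -22.7; midpoint Q̄ = (110 + 87.3)/2 = 98.65.
ΔI = 57550 − 82200 = -24650; midpoint Ī = (82200 + 57550)/2 = 69875.
η = (ΔQ/Q̄) ÷ (ΔI/Ī) = (-22.7/98.65) ÷ (-24650/69875) = 0.652.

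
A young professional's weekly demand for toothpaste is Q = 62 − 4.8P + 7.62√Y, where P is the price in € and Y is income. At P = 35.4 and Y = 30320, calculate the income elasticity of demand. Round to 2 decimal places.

0.54

At P = 35.4, Y = 30320: Q = 1218.923.
Holding P constant, ∂Q/∂Y = 7.62/(2√Y) = 0.0218807.
η_Y = (∂Q/∂Y)·(Y/Q) = 0.0218807 × (30320/1218.923) = 0.54.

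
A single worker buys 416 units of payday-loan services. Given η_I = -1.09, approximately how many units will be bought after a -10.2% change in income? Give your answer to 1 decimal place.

%ΔQ ≈ η × %ΔI = -1.09 × (-10.2%) = 11.118%.
New Q ≈ 416 × (1 + 0.11118) = 462.3.

462.3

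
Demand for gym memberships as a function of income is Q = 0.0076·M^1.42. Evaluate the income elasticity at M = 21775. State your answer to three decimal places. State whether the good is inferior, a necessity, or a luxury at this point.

1.420 (luxury)

For Q = A·M^β the income elasticity is constant and equal to β.
Here β = 1.42, so η = 1.420.
Since η > 1, the good is a luxury.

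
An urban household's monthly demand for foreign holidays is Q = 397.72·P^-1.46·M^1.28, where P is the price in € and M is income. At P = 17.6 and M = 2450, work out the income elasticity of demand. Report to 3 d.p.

For a multiplicative demand Q = A·P^α·M^β, the income elasticity is β everywhere.
Here β = 1.28, so η = 1.280.

1.280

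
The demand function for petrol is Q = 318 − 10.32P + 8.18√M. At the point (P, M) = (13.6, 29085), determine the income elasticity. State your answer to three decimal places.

0.444

At P = 13.6, M = 29085: Q = 1572.692.
Holding P constant, ∂Q/∂M = 8.18/(2√M) = 0.0239822.
η_M = (∂Q/∂M)·(M/Q) = 0.0239822 × (29085/1572.692) = 0.444.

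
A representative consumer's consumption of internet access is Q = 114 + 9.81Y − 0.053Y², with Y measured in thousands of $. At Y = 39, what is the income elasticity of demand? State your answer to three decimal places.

0.532

At Y = 39: Q = 415.9770.
dQ/dY = 9.81 − 0.106Y = 5.67600.
η = (dQ/dY)·(Y/Q) = 5.67600 × (39/415.9770) = 0.532.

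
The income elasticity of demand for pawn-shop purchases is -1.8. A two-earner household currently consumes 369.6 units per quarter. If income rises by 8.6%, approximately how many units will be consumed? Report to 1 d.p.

%ΔQ ≈ η × %ΔI = -1.8 × 8.6% = -15.48%.
New Q ≈ 369.6 × (1 − 0.1548) = 312.4.

312.4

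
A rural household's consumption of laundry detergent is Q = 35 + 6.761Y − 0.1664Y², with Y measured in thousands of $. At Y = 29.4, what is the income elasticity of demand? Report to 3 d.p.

-0.988

At Y = 29.4: Q = 89.9439.
dQ/dY = 6.761 − 0.3328Y = -3.02332.
η = (dQ/dY)·(Y/Q) = -3.02332 × (29.4/89.9439) = -0.988.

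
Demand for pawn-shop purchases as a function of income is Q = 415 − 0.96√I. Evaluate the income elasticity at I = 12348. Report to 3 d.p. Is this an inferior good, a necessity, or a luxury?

-0.173 (inferior good)

At I = 12348: Q = 308.323.
dQ/dI = -0.96/(2√I) = -0.00431959 at this income.
η = (dQ/dI)·(I/Q) = -0.00431959 × (12348/308.323) = -0.173.
Since η < 0, the good is an inferior good.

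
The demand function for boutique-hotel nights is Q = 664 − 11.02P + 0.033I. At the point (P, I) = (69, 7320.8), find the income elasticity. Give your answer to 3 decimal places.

1.664

At P = 69, I = 7320.8: Q = 145.206.
Holding P constant, ∂Q/∂I = 0.033.
η_I = (∂Q/∂I)·(I/Q) = 0.033 × (7320.8/145.206) = 1.664.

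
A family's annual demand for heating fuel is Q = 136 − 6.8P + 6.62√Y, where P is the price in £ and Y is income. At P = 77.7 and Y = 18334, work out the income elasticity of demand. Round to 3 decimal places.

0.889

At P = 77.7, Y = 18334: Q = 504.009.
Holding P constant, ∂Q/∂Y = 6.62/(2√Y) = 0.0244455.
η_Y = (∂Q/∂Y)·(Y/Q) = 0.0244455 × (18334/504.009) = 0.889.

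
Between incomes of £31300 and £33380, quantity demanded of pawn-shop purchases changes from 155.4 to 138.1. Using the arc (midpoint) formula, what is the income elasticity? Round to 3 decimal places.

ΔQ = 138.1 − 155.4 = -17.3; midpoint Q̄ = (155.4 + 138.1)/2 = 146.75.
ΔI = 33380 − 31300 = 2080; midpoint Ī = (31300 + 33380)/2 = 32340.
η = (ΔQ/Q̄) ÷ (ΔI/Ī) = (-17.3/146.75) ÷ (2080/32340) = -1.833.

-1.833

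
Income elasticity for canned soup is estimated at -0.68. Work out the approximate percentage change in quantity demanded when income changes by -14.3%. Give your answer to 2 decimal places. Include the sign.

%ΔQ ≈ η × %ΔI = -0.68 × (-14.3%) = 9.72%.

9.72%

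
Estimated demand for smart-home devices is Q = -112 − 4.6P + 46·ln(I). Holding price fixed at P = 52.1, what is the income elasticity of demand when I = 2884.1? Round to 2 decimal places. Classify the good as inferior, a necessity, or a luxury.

At P = 52.1, I = 2884.1: Q = 14.821.
Holding P constant, ∂Q/∂I = 46/I = 0.0159495.
η_I = (∂Q/∂I)·(I/Q) = 0.0159495 × (2884.1/14.821) = 3.10.
Since η > 1, this is a luxury.

3.10 (luxury)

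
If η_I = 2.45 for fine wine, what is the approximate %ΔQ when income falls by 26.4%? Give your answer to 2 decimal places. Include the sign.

-64.68%

%ΔQ ≈ η × %ΔI = 2.45 × (-26.4%) = -64.68%.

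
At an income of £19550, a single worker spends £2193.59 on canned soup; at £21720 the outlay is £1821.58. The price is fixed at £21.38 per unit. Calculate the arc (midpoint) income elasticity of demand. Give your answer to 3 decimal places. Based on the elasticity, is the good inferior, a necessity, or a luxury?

With a constant price, Q₁ = 2193.59/21.38 = 102.600 and Q₂ = 1821.58/21.38 = 85.200 (equivalently, work directly with expenditure since P cancels).
Midpoint %ΔQ = (1821.58 − 2193.59)/2007.59 = -0.18530; midpoint %ΔI = (21720 − 19550)/20635 = 0.10516.
η = -0.18530 / 0.10516 = -1.762.
η < 0 ⇒ inferior good.

-1.762 (inferior good)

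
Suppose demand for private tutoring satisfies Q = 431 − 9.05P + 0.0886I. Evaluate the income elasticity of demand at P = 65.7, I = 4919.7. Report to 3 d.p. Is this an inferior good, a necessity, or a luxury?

1.601 (luxury)

At P = 65.7, I = 4919.7: Q = 272.300.
Holding P constant, ∂Q/∂I = 0.0886.
η_I = (∂Q/∂I)·(I/Q) = 0.0886 × (4919.7/272.300) = 1.601.
Since η > 1, this is a luxury.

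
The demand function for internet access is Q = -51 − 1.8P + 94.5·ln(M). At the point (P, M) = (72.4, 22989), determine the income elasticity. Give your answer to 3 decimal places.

At P = 72.4, M = 22989: Q = 767.722.
Holding P constant, ∂Q/∂M = 94.5/M = 0.00411066.
η_M = (∂Q/∂M)·(M/Q) = 0.00411066 × (22989/767.722) = 0.123.

0.123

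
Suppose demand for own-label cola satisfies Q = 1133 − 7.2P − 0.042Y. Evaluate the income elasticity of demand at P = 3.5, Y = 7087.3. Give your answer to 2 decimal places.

At P = 3.5, Y = 7087.3: Q = 810.133.
Holding P constant, ∂Q/∂Y = −0.042.
η_Y = (∂Q/∂Y)·(Y/Q) = -0.042 × (7087.3/810.133) = -0.37.

-0.37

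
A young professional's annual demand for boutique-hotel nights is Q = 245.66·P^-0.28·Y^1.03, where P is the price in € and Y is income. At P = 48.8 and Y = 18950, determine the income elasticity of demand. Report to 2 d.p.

1.03

For a multiplicative demand Q = A·P^α·Y^β, the income elasticity is β everywhere.
Here β = 1.03, so η = 1.03.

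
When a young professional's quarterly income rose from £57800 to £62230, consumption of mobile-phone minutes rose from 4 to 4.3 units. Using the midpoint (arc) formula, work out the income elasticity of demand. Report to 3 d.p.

0.979

ΔQ = 4.3 − 4 = 0.3; midpoint Q̄ = (4 + 4.3)/2 = 4.15.
ΔI = 62230 − 57800 = 4430; midpoint Ī = (57800 + 62230)/2 = 60015.
η = (ΔQ/Q̄) ÷ (ΔI/Ī) = (0.3/4.15) ÷ (4430/60015) = 0.979.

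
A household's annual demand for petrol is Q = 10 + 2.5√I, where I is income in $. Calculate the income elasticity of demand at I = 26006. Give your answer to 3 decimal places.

0.488

At I = 26006: Q = 413.159.
dQ/dI = 2.5/(2√I) = 0.00775128 at this income.
η = (dQ/dI)·(I/Q) = 0.00775128 × (26006/413.159) = 0.488.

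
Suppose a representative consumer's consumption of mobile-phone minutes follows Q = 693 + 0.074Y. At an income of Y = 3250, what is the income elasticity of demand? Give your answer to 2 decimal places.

At Y = 3250: Q = 933.500.
dQ/dY = 0.074.
η = (dQ/dY)·(Y/Q) = 0.074 × (3250/933.500) = 0.26.

0.26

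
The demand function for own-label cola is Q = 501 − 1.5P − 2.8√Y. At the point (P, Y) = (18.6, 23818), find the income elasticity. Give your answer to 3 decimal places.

-5.273

At P = 18.6, Y = 23818: Q = 40.974.
Holding P constant, ∂Q/∂Y = -2.8/(2√Y) = -0.00907142.
η_Y = (∂Q/∂Y)·(Y/Q) = -0.00907142 × (23818/40.974) = -5.273.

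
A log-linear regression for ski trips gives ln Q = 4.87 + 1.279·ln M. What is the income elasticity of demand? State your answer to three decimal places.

1.279

In a log-linear demand, the coefficient on ln M is the income elasticity.
So η = 1.279.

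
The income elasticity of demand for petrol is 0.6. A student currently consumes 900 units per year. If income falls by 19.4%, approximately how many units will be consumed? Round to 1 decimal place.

795.2

%ΔQ ≈ η × %ΔI = 0.6 × (-19.4%) = -11.64%.
New Q ≈ 900 × (1 − 0.1164) = 795.2.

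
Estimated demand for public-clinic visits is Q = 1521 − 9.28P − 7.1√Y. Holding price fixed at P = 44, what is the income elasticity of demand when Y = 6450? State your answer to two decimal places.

At P = 44, Y = 6450: Q = 542.466.
Holding P constant, ∂Q/∂Y = -7.1/(2√Y) = -0.0442027.
η_Y = (∂Q/∂Y)·(Y/Q) = -0.0442027 × (6450/542.466) = -0.53.

-0.53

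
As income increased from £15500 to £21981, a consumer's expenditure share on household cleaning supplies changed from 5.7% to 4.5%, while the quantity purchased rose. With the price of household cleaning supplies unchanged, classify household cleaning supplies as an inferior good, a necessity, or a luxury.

Quantity rises but the budget share falls as income rises, so 0 < η < 1.

necessity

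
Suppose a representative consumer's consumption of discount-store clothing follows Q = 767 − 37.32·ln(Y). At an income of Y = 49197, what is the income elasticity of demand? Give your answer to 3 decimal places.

At Y = 49197: Q = 363.810.
dQ/dY = -37.32/Y = -0.000758583 at this income.
η = (dQ/dY)·(Y/Q) = -0.000758583 × (49197/363.810) = -0.103.

-0.103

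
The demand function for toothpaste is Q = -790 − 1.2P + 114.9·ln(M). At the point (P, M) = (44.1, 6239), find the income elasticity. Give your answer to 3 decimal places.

0.713

At P = 44.1, M = 6239: Q = 161.142.
Holding P constant, ∂Q/∂M = 114.9/M = 0.0184164.
η_M = (∂Q/∂M)·(M/Q) = 0.0184164 × (6239/161.142) = 0.713.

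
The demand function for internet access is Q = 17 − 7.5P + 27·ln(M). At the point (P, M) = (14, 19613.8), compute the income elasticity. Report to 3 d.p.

0.151

At P = 14, M = 19613.8: Q = 178.868.
Holding P constant, ∂Q/∂M = 27/M = 0.00137658.
η_M = (∂Q/∂M)·(M/Q) = 0.00137658 × (19613.8/178.868) = 0.151.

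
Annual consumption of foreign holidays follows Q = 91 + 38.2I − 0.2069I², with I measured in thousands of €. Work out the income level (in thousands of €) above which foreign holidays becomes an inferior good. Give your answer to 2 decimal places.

92.32

dQ/dI = 38.2 − 0.4138I.
The good is inferior where dQ/dI < 0. Setting dQ/dI = 0 gives I = 38.2 / 0.4138 = 92.32.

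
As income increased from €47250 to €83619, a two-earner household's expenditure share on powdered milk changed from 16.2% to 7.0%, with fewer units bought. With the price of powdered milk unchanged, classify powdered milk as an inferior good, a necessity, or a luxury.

inferior good

Quantity demanded falls as income rises, so η < 0.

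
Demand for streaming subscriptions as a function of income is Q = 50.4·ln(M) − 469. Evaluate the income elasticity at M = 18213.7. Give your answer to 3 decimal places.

At M = 18213.7: Q = 25.420.
dQ/dM = 50.4/M = 0.00276715 at this income.
η = (dQ/dM)·(M/Q) = 0.00276715 × (18213.7/25.420) = 1.983.

1.983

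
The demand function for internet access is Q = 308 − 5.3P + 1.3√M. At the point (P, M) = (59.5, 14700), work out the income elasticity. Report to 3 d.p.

0.524

At P = 59.5, M = 14700: Q = 150.267.
Holding P constant, ∂Q/∂M = 1.3/(2√M) = 0.00536111.
η_M = (∂Q/∂M)·(M/Q) = 0.00536111 × (14700/150.267) = 0.524.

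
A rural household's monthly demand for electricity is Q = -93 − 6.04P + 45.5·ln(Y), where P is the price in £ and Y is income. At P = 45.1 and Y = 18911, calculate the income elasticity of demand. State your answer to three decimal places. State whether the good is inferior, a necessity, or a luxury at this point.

0.550 (necessity)

At P = 45.1, Y = 18911: Q = 82.657.
Holding P constant, ∂Q/∂Y = 45.5/Y = 0.00240601.
η_Y = (∂Q/∂Y)·(Y/Q) = 0.00240601 × (18911/82.657) = 0.550.
Since 0 < η < 1, this is a necessity.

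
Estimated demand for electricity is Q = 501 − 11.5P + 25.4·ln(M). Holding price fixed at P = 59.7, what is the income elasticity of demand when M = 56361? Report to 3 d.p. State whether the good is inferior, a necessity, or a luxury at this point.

0.275 (necessity)

At P = 59.7, M = 56361: Q = 92.314.
Holding P constant, ∂Q/∂M = 25.4/M = 0.000450666.
η_M = (∂Q/∂M)·(M/Q) = 0.000450666 × (56361/92.314) = 0.275.
Since 0 < η < 1, this is a necessity.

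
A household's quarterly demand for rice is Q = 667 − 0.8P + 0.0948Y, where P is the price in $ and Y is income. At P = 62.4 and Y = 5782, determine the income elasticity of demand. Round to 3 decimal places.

0.470

At P = 62.4, Y = 5782: Q = 1165.214.
Holding P constant, ∂Q/∂Y = 0.0948.
η_Y = (∂Q/∂Y)·(Y/Q) = 0.0948 × (5782/1165.214) = 0.470.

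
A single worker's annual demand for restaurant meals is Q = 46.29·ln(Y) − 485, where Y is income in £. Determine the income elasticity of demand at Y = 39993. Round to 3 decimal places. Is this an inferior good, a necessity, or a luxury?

At Y = 39993: Q = 5.510.
dQ/dY = 46.29/Y = 0.00115745 at this income.
η = (dQ/dY)·(Y/Q) = 0.00115745 × (39993/5.510) = 8.401.
Since η > 1, the good is a luxury.

8.401 (luxury)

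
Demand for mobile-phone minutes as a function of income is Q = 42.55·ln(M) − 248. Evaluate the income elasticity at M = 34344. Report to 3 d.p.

At M = 34344: Q = 196.400.
dQ/dM = 42.55/M = 0.00123894 at this income.
η = (dQ/dM)·(M/Q) = 0.00123894 × (34344/196.400) = 0.217.

0.217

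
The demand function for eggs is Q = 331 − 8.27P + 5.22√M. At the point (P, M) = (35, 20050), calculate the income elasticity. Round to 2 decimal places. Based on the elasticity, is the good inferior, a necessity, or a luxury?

At P = 35, M = 20050: Q = 780.692.
Holding P constant, ∂Q/∂M = 5.22/(2√M) = 0.0184325.
η_M = (∂Q/∂M)·(M/Q) = 0.0184325 × (20050/780.692) = 0.47.
Since 0 < η < 1, this is a necessity.

0.47 (necessity)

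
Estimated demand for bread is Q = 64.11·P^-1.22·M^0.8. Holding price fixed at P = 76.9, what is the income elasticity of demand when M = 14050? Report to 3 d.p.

For a multiplicative demand Q = A·P^α·M^β, the income elasticity is β everywhere.
Here β = 0.8, so η = 0.800.

0.800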